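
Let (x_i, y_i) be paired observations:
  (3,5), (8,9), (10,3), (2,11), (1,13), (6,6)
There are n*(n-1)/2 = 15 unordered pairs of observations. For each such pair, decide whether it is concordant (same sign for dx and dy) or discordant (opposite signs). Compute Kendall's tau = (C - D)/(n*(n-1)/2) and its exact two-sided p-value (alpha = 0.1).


Step 1: Enumerate the 15 unordered pairs (i,j) with i<j and classify each by sign(x_j-x_i) * sign(y_j-y_i).
  (1,2):dx=+5,dy=+4->C; (1,3):dx=+7,dy=-2->D; (1,4):dx=-1,dy=+6->D; (1,5):dx=-2,dy=+8->D
  (1,6):dx=+3,dy=+1->C; (2,3):dx=+2,dy=-6->D; (2,4):dx=-6,dy=+2->D; (2,5):dx=-7,dy=+4->D
  (2,6):dx=-2,dy=-3->C; (3,4):dx=-8,dy=+8->D; (3,5):dx=-9,dy=+10->D; (3,6):dx=-4,dy=+3->D
  (4,5):dx=-1,dy=+2->D; (4,6):dx=+4,dy=-5->D; (5,6):dx=+5,dy=-7->D
Step 2: C = 3, D = 12, total pairs = 15.
Step 3: tau = (C - D)/(n(n-1)/2) = (3 - 12)/15 = -0.600000.
Step 4: Exact two-sided p-value (enumerate n! = 720 permutations of y under H0): p = 0.136111.
Step 5: alpha = 0.1. fail to reject H0.

tau_b = -0.6000 (C=3, D=12), p = 0.136111, fail to reject H0.


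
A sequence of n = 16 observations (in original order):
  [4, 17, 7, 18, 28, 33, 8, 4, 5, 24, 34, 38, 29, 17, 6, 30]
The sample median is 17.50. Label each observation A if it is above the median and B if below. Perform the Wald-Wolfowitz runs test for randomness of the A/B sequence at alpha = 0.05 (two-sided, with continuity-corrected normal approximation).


Step 1: Compute median = 17.50; label A = above, B = below.
Labels in order: BBBAAABBBAAAABBA  (n_A = 8, n_B = 8)
Step 2: Count runs R = 6.
Step 3: Under H0 (random ordering), E[R] = 2*n_A*n_B/(n_A+n_B) + 1 = 2*8*8/16 + 1 = 9.0000.
        Var[R] = 2*n_A*n_B*(2*n_A*n_B - n_A - n_B) / ((n_A+n_B)^2 * (n_A+n_B-1)) = 14336/3840 = 3.7333.
        SD[R] = 1.9322.
Step 4: Continuity-corrected z = (R + 0.5 - E[R]) / SD[R] = (6 + 0.5 - 9.0000) / 1.9322 = -1.2939.
Step 5: Two-sided p-value via normal approximation = 2*(1 - Phi(|z|)) = 0.195709.
Step 6: alpha = 0.05. fail to reject H0.

R = 6, z = -1.2939, p = 0.195709, fail to reject H0.


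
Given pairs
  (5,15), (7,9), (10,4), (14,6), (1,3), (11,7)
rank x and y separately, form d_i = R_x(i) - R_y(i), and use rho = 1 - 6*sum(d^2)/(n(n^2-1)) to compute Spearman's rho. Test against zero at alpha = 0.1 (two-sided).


Step 1: Rank x and y separately (midranks; no ties here).
rank(x): 5->2, 7->3, 10->4, 14->6, 1->1, 11->5
rank(y): 15->6, 9->5, 4->2, 6->3, 3->1, 7->4
Step 2: d_i = R_x(i) - R_y(i); compute d_i^2.
  (2-6)^2=16, (3-5)^2=4, (4-2)^2=4, (6-3)^2=9, (1-1)^2=0, (5-4)^2=1
sum(d^2) = 34.
Step 3: rho = 1 - 6*34 / (6*(6^2 - 1)) = 1 - 204/210 = 0.028571.
Step 4: Under H0, t = rho * sqrt((n-2)/(1-rho^2)) = 0.0572 ~ t(4).
Step 5: Two-sided p-value from the t-distribution with 4 df = 0.957155.
Step 6: alpha = 0.1. fail to reject H0.

rho = 0.0286, p = 0.957155, fail to reject H0 at alpha = 0.1.


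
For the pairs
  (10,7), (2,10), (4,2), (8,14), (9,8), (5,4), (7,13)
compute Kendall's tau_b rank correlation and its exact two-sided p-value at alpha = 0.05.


Step 1: Enumerate the 21 unordered pairs (i,j) with i<j and classify each by sign(x_j-x_i) * sign(y_j-y_i).
  (1,2):dx=-8,dy=+3->D; (1,3):dx=-6,dy=-5->C; (1,4):dx=-2,dy=+7->D; (1,5):dx=-1,dy=+1->D
  (1,6):dx=-5,dy=-3->C; (1,7):dx=-3,dy=+6->D; (2,3):dx=+2,dy=-8->D; (2,4):dx=+6,dy=+4->C
  (2,5):dx=+7,dy=-2->D; (2,6):dx=+3,dy=-6->D; (2,7):dx=+5,dy=+3->C; (3,4):dx=+4,dy=+12->C
  (3,5):dx=+5,dy=+6->C; (3,6):dx=+1,dy=+2->C; (3,7):dx=+3,dy=+11->C; (4,5):dx=+1,dy=-6->D
  (4,6):dx=-3,dy=-10->C; (4,7):dx=-1,dy=-1->C; (5,6):dx=-4,dy=-4->C; (5,7):dx=-2,dy=+5->D
  (6,7):dx=+2,dy=+9->C
Step 2: C = 12, D = 9, total pairs = 21.
Step 3: tau = (C - D)/(n(n-1)/2) = (12 - 9)/21 = 0.142857.
Step 4: Exact two-sided p-value (enumerate n! = 5040 permutations of y under H0): p = 0.772619.
Step 5: alpha = 0.05. fail to reject H0.

tau_b = 0.1429 (C=12, D=9), p = 0.772619, fail to reject H0.


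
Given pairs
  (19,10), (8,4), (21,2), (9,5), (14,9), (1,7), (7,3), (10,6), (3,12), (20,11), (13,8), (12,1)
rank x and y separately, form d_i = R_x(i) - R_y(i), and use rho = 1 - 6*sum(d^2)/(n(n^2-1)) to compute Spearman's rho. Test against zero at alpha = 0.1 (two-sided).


Step 1: Rank x and y separately (midranks; no ties here).
rank(x): 19->10, 8->4, 21->12, 9->5, 14->9, 1->1, 7->3, 10->6, 3->2, 20->11, 13->8, 12->7
rank(y): 10->10, 4->4, 2->2, 5->5, 9->9, 7->7, 3->3, 6->6, 12->12, 11->11, 8->8, 1->1
Step 2: d_i = R_x(i) - R_y(i); compute d_i^2.
  (10-10)^2=0, (4-4)^2=0, (12-2)^2=100, (5-5)^2=0, (9-9)^2=0, (1-7)^2=36, (3-3)^2=0, (6-6)^2=0, (2-12)^2=100, (11-11)^2=0, (8-8)^2=0, (7-1)^2=36
sum(d^2) = 272.
Step 3: rho = 1 - 6*272 / (12*(12^2 - 1)) = 1 - 1632/1716 = 0.048951.
Step 4: Under H0, t = rho * sqrt((n-2)/(1-rho^2)) = 0.1550 ~ t(10).
Step 5: Two-sided p-value from the t-distribution with 10 df = 0.879919.
Step 6: alpha = 0.1. fail to reject H0.

rho = 0.0490, p = 0.879919, fail to reject H0 at alpha = 0.1.


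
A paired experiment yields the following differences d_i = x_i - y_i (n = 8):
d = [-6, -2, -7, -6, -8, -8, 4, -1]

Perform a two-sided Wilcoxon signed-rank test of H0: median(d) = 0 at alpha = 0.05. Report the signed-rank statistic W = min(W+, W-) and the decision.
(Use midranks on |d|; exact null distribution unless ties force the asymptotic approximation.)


Step 1: Drop any zero differences (none here) and take |d_i|.
|d| = [6, 2, 7, 6, 8, 8, 4, 1]
Step 2: Midrank |d_i| (ties get averaged ranks).
ranks: |6|->4.5, |2|->2, |7|->6, |6|->4.5, |8|->7.5, |8|->7.5, |4|->3, |1|->1
Step 3: Attach original signs; sum ranks with positive sign and with negative sign.
W+ = 3 = 3
W- = 4.5 + 2 + 6 + 4.5 + 7.5 + 7.5 + 1 = 33
(Check: W+ + W- = 36 should equal n(n+1)/2 = 36.)
Step 4: Test statistic W = min(W+, W-) = 3.
Step 5: Ties in |d|, so use the tie-corrected normal approximation.
        E[W] = n(n+1)/4 = 8*9/4 = 18.
        Tie groups: |d|=6 (t=2), |d|=8 (t=2); sum(t^3 - t) = 12.
        Var[W] = n(n+1)(2n+1)/24 - sum(t^3-t)/48 = 1224/24 - 12/48 = 50.75.
        z = (W - E[W]) / sqrt(Var[W]) = (3 - 18) / 7.1239 = -2.1056.
        Two-sided p = 2*Phi(z) = 0.035240.
Step 6: alpha = 0.05. reject H0.

W+ = 3, W- = 33, W = min = 3, p = 0.035240, reject H0.


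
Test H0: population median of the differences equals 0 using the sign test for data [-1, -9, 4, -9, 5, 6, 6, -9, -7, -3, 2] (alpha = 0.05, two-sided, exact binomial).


Step 1: Discard zero differences. Original n = 11; n_eff = number of nonzero differences = 11.
Nonzero differences (with sign): -1, -9, +4, -9, +5, +6, +6, -9, -7, -3, +2
Step 2: Count signs: positive = 5, negative = 6.
Step 3: Under H0: P(positive) = 0.5, so the number of positives S ~ Bin(11, 0.5).
Step 4: Two-sided exact p-value = sum of Bin(11,0.5) probabilities at or below the observed probability = 1.000000.
Step 5: alpha = 0.05. fail to reject H0.

n_eff = 11, pos = 5, neg = 6, p = 1.000000, fail to reject H0.


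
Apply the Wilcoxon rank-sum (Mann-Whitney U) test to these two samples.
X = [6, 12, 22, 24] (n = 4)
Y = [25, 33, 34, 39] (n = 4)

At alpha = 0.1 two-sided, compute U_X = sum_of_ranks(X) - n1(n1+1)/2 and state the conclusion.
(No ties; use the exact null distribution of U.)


Step 1: Combine and sort all 8 observations; assign midranks.
sorted (value, group): (6,X), (12,X), (22,X), (24,X), (25,Y), (33,Y), (34,Y), (39,Y)
ranks: 6->1, 12->2, 22->3, 24->4, 25->5, 33->6, 34->7, 39->8
Step 2: Rank sum for X: R1 = 1 + 2 + 3 + 4 = 10.
Step 3: U_X = R1 - n1(n1+1)/2 = 10 - 4*5/2 = 10 - 10 = 0.
       U_Y = n1*n2 - U_X = 16 - 0 = 16.
Step 4: No ties, so the exact null distribution of U (based on enumerating the C(8,4) = 70 equally likely rank assignments) gives the two-sided p-value.
Step 5: p-value = 0.028571; compare to alpha = 0.1. reject H0.

U_X = 0, p = 0.028571, reject H0 at alpha = 0.1.


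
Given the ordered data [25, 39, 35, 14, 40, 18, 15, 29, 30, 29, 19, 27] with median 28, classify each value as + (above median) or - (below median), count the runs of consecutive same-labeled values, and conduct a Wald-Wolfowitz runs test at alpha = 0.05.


Step 1: Compute median = 28; label A = above, B = below.
Labels in order: BAABABBAAABB  (n_A = 6, n_B = 6)
Step 2: Count runs R = 7.
Step 3: Under H0 (random ordering), E[R] = 2*n_A*n_B/(n_A+n_B) + 1 = 2*6*6/12 + 1 = 7.0000.
        Var[R] = 2*n_A*n_B*(2*n_A*n_B - n_A - n_B) / ((n_A+n_B)^2 * (n_A+n_B-1)) = 4320/1584 = 2.7273.
        SD[R] = 1.6514.
Step 4: R = E[R], so z = 0 with no continuity correction.
Step 5: Two-sided p-value via normal approximation = 2*(1 - Phi(|z|)) = 1.000000.
Step 6: alpha = 0.05. fail to reject H0.

R = 7, z = 0.0000, p = 1.000000, fail to reject H0.


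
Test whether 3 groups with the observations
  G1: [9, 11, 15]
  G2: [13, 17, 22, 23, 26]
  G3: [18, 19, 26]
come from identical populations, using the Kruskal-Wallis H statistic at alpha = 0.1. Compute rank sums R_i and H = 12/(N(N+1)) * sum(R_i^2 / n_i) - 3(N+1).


Step 1: Combine all N = 11 observations and assign midranks.
sorted (value, group, rank): (9,G1,1), (11,G1,2), (13,G2,3), (15,G1,4), (17,G2,5), (18,G3,6), (19,G3,7), (22,G2,8), (23,G2,9), (26,G2,10.5), (26,G3,10.5)
Step 2: Sum ranks within each group.
R_1 = 7 (n_1 = 3)
R_2 = 35.5 (n_2 = 5)
R_3 = 23.5 (n_3 = 3)
Step 3: H = 12/(N(N+1)) * sum(R_i^2/n_i) - 3(N+1)
     = 12/(11*12) * (7^2/3 + 35.5^2/5 + 23.5^2/3) - 3*12
     = 0.090909 * 452.467 - 36
     = 5.133333.
Step 4: Ties present; correction factor C = 1 - 6/(11^3 - 11) = 0.995455. Corrected H = 5.133333 / 0.995455 = 5.156773.
Step 5: Under H0, H ~ chi^2(2); p-value = 0.075896.
Step 6: alpha = 0.1. reject H0.

H = 5.1568, df = 2, p = 0.075896, reject H0.


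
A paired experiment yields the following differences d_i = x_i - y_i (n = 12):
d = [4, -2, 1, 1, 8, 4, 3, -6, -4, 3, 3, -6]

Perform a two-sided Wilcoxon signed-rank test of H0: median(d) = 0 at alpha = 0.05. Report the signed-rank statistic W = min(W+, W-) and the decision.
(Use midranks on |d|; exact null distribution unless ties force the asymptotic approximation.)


Step 1: Drop any zero differences (none here) and take |d_i|.
|d| = [4, 2, 1, 1, 8, 4, 3, 6, 4, 3, 3, 6]
Step 2: Midrank |d_i| (ties get averaged ranks).
ranks: |4|->8, |2|->3, |1|->1.5, |1|->1.5, |8|->12, |4|->8, |3|->5, |6|->10.5, |4|->8, |3|->5, |3|->5, |6|->10.5
Step 3: Attach original signs; sum ranks with positive sign and with negative sign.
W+ = 8 + 1.5 + 1.5 + 12 + 8 + 5 + 5 + 5 = 46
W- = 3 + 10.5 + 8 + 10.5 = 32
(Check: W+ + W- = 78 should equal n(n+1)/2 = 78.)
Step 4: Test statistic W = min(W+, W-) = 32.
Step 5: Ties in |d|, so use the tie-corrected normal approximation.
        E[W] = n(n+1)/4 = 12*13/4 = 39.
        Tie groups: |d|=1 (t=2), |d|=3 (t=3), |d|=4 (t=3), |d|=6 (t=2); sum(t^3 - t) = 60.
        Var[W] = n(n+1)(2n+1)/24 - sum(t^3-t)/48 = 3900/24 - 60/48 = 161.25.
        z = (W - E[W]) / sqrt(Var[W]) = (32 - 39) / 12.6984 = -0.5512.
        Two-sided p = 2*Phi(z) = 0.581463.
Step 6: alpha = 0.05. fail to reject H0.

W+ = 46, W- = 32, W = min = 32, p = 0.581463, fail to reject H0.


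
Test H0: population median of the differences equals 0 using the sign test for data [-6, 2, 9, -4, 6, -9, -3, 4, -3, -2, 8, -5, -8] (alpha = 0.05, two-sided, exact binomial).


Step 1: Discard zero differences. Original n = 13; n_eff = number of nonzero differences = 13.
Nonzero differences (with sign): -6, +2, +9, -4, +6, -9, -3, +4, -3, -2, +8, -5, -8
Step 2: Count signs: positive = 5, negative = 8.
Step 3: Under H0: P(positive) = 0.5, so the number of positives S ~ Bin(13, 0.5).
Step 4: Two-sided exact p-value = sum of Bin(13,0.5) probabilities at or below the observed probability = 0.581055.
Step 5: alpha = 0.05. fail to reject H0.

n_eff = 13, pos = 5, neg = 8, p = 0.581055, fail to reject H0.


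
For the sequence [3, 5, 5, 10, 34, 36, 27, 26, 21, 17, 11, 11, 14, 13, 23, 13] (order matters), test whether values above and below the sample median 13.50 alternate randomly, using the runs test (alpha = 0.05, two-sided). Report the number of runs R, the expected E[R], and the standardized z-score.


Step 1: Compute median = 13.50; label A = above, B = below.
Labels in order: BBBBAAAAAABBABAB  (n_A = 8, n_B = 8)
Step 2: Count runs R = 7.
Step 3: Under H0 (random ordering), E[R] = 2*n_A*n_B/(n_A+n_B) + 1 = 2*8*8/16 + 1 = 9.0000.
        Var[R] = 2*n_A*n_B*(2*n_A*n_B - n_A - n_B) / ((n_A+n_B)^2 * (n_A+n_B-1)) = 14336/3840 = 3.7333.
        SD[R] = 1.9322.
Step 4: Continuity-corrected z = (R + 0.5 - E[R]) / SD[R] = (7 + 0.5 - 9.0000) / 1.9322 = -0.7763.
Step 5: Two-sided p-value via normal approximation = 2*(1 - Phi(|z|)) = 0.437558.
Step 6: alpha = 0.05. fail to reject H0.

R = 7, z = -0.7763, p = 0.437558, fail to reject H0.


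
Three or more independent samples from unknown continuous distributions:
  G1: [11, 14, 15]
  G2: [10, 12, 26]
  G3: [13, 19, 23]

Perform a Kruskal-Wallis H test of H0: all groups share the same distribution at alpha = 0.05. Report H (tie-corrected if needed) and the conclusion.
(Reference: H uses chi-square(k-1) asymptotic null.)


Step 1: Combine all N = 9 observations and assign midranks.
sorted (value, group, rank): (10,G2,1), (11,G1,2), (12,G2,3), (13,G3,4), (14,G1,5), (15,G1,6), (19,G3,7), (23,G3,8), (26,G2,9)
Step 2: Sum ranks within each group.
R_1 = 13 (n_1 = 3)
R_2 = 13 (n_2 = 3)
R_3 = 19 (n_3 = 3)
Step 3: H = 12/(N(N+1)) * sum(R_i^2/n_i) - 3(N+1)
     = 12/(9*10) * (13^2/3 + 13^2/3 + 19^2/3) - 3*10
     = 0.133333 * 233 - 30
     = 1.066667.
Step 4: No ties, so H is used without correction.
Step 5: Under H0, H ~ chi^2(2); p-value = 0.586646.
Step 6: alpha = 0.05. fail to reject H0.

H = 1.0667, df = 2, p = 0.586646, fail to reject H0.


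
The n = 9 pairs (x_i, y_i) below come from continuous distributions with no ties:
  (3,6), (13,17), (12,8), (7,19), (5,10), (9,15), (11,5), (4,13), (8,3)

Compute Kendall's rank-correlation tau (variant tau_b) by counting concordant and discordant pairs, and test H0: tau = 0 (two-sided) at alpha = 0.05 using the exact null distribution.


Step 1: Enumerate the 36 unordered pairs (i,j) with i<j and classify each by sign(x_j-x_i) * sign(y_j-y_i).
  (1,2):dx=+10,dy=+11->C; (1,3):dx=+9,dy=+2->C; (1,4):dx=+4,dy=+13->C; (1,5):dx=+2,dy=+4->C
  (1,6):dx=+6,dy=+9->C; (1,7):dx=+8,dy=-1->D; (1,8):dx=+1,dy=+7->C; (1,9):dx=+5,dy=-3->D
  (2,3):dx=-1,dy=-9->C; (2,4):dx=-6,dy=+2->D; (2,5):dx=-8,dy=-7->C; (2,6):dx=-4,dy=-2->C
  (2,7):dx=-2,dy=-12->C; (2,8):dx=-9,dy=-4->C; (2,9):dx=-5,dy=-14->C; (3,4):dx=-5,dy=+11->D
  (3,5):dx=-7,dy=+2->D; (3,6):dx=-3,dy=+7->D; (3,7):dx=-1,dy=-3->C; (3,8):dx=-8,dy=+5->D
  (3,9):dx=-4,dy=-5->C; (4,5):dx=-2,dy=-9->C; (4,6):dx=+2,dy=-4->D; (4,7):dx=+4,dy=-14->D
  (4,8):dx=-3,dy=-6->C; (4,9):dx=+1,dy=-16->D; (5,6):dx=+4,dy=+5->C; (5,7):dx=+6,dy=-5->D
  (5,8):dx=-1,dy=+3->D; (5,9):dx=+3,dy=-7->D; (6,7):dx=+2,dy=-10->D; (6,8):dx=-5,dy=-2->C
  (6,9):dx=-1,dy=-12->C; (7,8):dx=-7,dy=+8->D; (7,9):dx=-3,dy=-2->C; (8,9):dx=+4,dy=-10->D
Step 2: C = 20, D = 16, total pairs = 36.
Step 3: tau = (C - D)/(n(n-1)/2) = (20 - 16)/36 = 0.111111.
Step 4: Exact two-sided p-value (enumerate n! = 362880 permutations of y under H0): p = 0.761414.
Step 5: alpha = 0.05. fail to reject H0.

tau_b = 0.1111 (C=20, D=16), p = 0.761414, fail to reject H0.


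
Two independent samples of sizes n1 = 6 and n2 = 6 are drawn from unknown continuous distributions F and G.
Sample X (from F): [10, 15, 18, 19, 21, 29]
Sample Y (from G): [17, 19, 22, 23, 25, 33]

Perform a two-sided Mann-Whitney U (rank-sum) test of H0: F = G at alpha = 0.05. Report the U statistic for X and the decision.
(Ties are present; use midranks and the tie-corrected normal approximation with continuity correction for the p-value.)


Step 1: Combine and sort all 12 observations; assign midranks.
sorted (value, group): (10,X), (15,X), (17,Y), (18,X), (19,X), (19,Y), (21,X), (22,Y), (23,Y), (25,Y), (29,X), (33,Y)
ranks: 10->1, 15->2, 17->3, 18->4, 19->5.5, 19->5.5, 21->7, 22->8, 23->9, 25->10, 29->11, 33->12
Step 2: Rank sum for X: R1 = 1 + 2 + 4 + 5.5 + 7 + 11 = 30.5.
Step 3: U_X = R1 - n1(n1+1)/2 = 30.5 - 6*7/2 = 30.5 - 21 = 9.5.
       U_Y = n1*n2 - U_X = 36 - 9.5 = 26.5.
Step 4: Ties are present, so use the tie-corrected normal approximation (with continuity correction) for the p-value.
Step 5: p-value = 0.199397; compare to alpha = 0.05. fail to reject H0.

U_X = 9.5, p = 0.199397, fail to reject H0 at alpha = 0.05.


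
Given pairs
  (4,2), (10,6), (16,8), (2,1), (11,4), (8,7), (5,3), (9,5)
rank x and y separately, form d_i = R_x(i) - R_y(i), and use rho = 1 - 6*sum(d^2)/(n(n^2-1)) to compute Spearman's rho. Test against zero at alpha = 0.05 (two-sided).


Step 1: Rank x and y separately (midranks; no ties here).
rank(x): 4->2, 10->6, 16->8, 2->1, 11->7, 8->4, 5->3, 9->5
rank(y): 2->2, 6->6, 8->8, 1->1, 4->4, 7->7, 3->3, 5->5
Step 2: d_i = R_x(i) - R_y(i); compute d_i^2.
  (2-2)^2=0, (6-6)^2=0, (8-8)^2=0, (1-1)^2=0, (7-4)^2=9, (4-7)^2=9, (3-3)^2=0, (5-5)^2=0
sum(d^2) = 18.
Step 3: rho = 1 - 6*18 / (8*(8^2 - 1)) = 1 - 108/504 = 0.785714.
Step 4: Under H0, t = rho * sqrt((n-2)/(1-rho^2)) = 3.1113 ~ t(6).
Step 5: Two-sided p-value from the t-distribution with 6 df = 0.020815.
Step 6: alpha = 0.05. reject H0.

rho = 0.7857, p = 0.020815, reject H0 at alpha = 0.05.


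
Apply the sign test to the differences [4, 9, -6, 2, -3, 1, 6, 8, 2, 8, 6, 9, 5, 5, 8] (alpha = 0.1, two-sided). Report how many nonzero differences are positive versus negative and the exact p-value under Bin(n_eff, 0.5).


Step 1: Discard zero differences. Original n = 15; n_eff = number of nonzero differences = 15.
Nonzero differences (with sign): +4, +9, -6, +2, -3, +1, +6, +8, +2, +8, +6, +9, +5, +5, +8
Step 2: Count signs: positive = 13, negative = 2.
Step 3: Under H0: P(positive) = 0.5, so the number of positives S ~ Bin(15, 0.5).
Step 4: Two-sided exact p-value = sum of Bin(15,0.5) probabilities at or below the observed probability = 0.007385.
Step 5: alpha = 0.1. reject H0.

n_eff = 15, pos = 13, neg = 2, p = 0.007385, reject H0.


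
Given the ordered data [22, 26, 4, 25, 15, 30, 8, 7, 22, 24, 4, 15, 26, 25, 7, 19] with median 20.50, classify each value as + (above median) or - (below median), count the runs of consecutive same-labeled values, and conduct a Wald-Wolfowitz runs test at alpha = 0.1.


Step 1: Compute median = 20.50; label A = above, B = below.
Labels in order: AABABABBAABBAABB  (n_A = 8, n_B = 8)
Step 2: Count runs R = 10.
Step 3: Under H0 (random ordering), E[R] = 2*n_A*n_B/(n_A+n_B) + 1 = 2*8*8/16 + 1 = 9.0000.
        Var[R] = 2*n_A*n_B*(2*n_A*n_B - n_A - n_B) / ((n_A+n_B)^2 * (n_A+n_B-1)) = 14336/3840 = 3.7333.
        SD[R] = 1.9322.
Step 4: Continuity-corrected z = (R - 0.5 - E[R]) / SD[R] = (10 - 0.5 - 9.0000) / 1.9322 = 0.2588.
Step 5: Two-sided p-value via normal approximation = 2*(1 - Phi(|z|)) = 0.795809.
Step 6: alpha = 0.1. fail to reject H0.

R = 10, z = 0.2588, p = 0.795809, fail to reject H0.


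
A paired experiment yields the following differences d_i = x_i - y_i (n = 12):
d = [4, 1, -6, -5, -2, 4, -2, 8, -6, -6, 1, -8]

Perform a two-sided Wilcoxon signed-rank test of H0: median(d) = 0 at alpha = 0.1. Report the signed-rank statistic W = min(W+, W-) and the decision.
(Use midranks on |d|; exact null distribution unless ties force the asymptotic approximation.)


Step 1: Drop any zero differences (none here) and take |d_i|.
|d| = [4, 1, 6, 5, 2, 4, 2, 8, 6, 6, 1, 8]
Step 2: Midrank |d_i| (ties get averaged ranks).
ranks: |4|->5.5, |1|->1.5, |6|->9, |5|->7, |2|->3.5, |4|->5.5, |2|->3.5, |8|->11.5, |6|->9, |6|->9, |1|->1.5, |8|->11.5
Step 3: Attach original signs; sum ranks with positive sign and with negative sign.
W+ = 5.5 + 1.5 + 5.5 + 11.5 + 1.5 = 25.5
W- = 9 + 7 + 3.5 + 3.5 + 9 + 9 + 11.5 = 52.5
(Check: W+ + W- = 78 should equal n(n+1)/2 = 78.)
Step 4: Test statistic W = min(W+, W-) = 25.5.
Step 5: Ties in |d|, so use the tie-corrected normal approximation.
        E[W] = n(n+1)/4 = 12*13/4 = 39.
        Tie groups: |d|=1 (t=2), |d|=2 (t=2), |d|=4 (t=2), |d|=6 (t=3), |d|=8 (t=2); sum(t^3 - t) = 48.
        Var[W] = n(n+1)(2n+1)/24 - sum(t^3-t)/48 = 3900/24 - 48/48 = 161.5.
        z = (W - E[W]) / sqrt(Var[W]) = (25.5 - 39) / 12.7083 = -1.0623.
        Two-sided p = 2*Phi(z) = 0.288099.
Step 6: alpha = 0.1. fail to reject H0.

W+ = 25.5, W- = 52.5, W = min = 25.5, p = 0.288099, fail to reject H0.


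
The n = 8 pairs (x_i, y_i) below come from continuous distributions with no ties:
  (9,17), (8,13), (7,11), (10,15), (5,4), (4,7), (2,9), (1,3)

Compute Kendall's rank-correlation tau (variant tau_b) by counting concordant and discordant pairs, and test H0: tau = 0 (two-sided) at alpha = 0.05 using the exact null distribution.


Step 1: Enumerate the 28 unordered pairs (i,j) with i<j and classify each by sign(x_j-x_i) * sign(y_j-y_i).
  (1,2):dx=-1,dy=-4->C; (1,3):dx=-2,dy=-6->C; (1,4):dx=+1,dy=-2->D; (1,5):dx=-4,dy=-13->C
  (1,6):dx=-5,dy=-10->C; (1,7):dx=-7,dy=-8->C; (1,8):dx=-8,dy=-14->C; (2,3):dx=-1,dy=-2->C
  (2,4):dx=+2,dy=+2->C; (2,5):dx=-3,dy=-9->C; (2,6):dx=-4,dy=-6->C; (2,7):dx=-6,dy=-4->C
  (2,8):dx=-7,dy=-10->C; (3,4):dx=+3,dy=+4->C; (3,5):dx=-2,dy=-7->C; (3,6):dx=-3,dy=-4->C
  (3,7):dx=-5,dy=-2->C; (3,8):dx=-6,dy=-8->C; (4,5):dx=-5,dy=-11->C; (4,6):dx=-6,dy=-8->C
  (4,7):dx=-8,dy=-6->C; (4,8):dx=-9,dy=-12->C; (5,6):dx=-1,dy=+3->D; (5,7):dx=-3,dy=+5->D
  (5,8):dx=-4,dy=-1->C; (6,7):dx=-2,dy=+2->D; (6,8):dx=-3,dy=-4->C; (7,8):dx=-1,dy=-6->C
Step 2: C = 24, D = 4, total pairs = 28.
Step 3: tau = (C - D)/(n(n-1)/2) = (24 - 4)/28 = 0.714286.
Step 4: Exact two-sided p-value (enumerate n! = 40320 permutations of y under H0): p = 0.014137.
Step 5: alpha = 0.05. reject H0.

tau_b = 0.7143 (C=24, D=4), p = 0.014137, reject H0.


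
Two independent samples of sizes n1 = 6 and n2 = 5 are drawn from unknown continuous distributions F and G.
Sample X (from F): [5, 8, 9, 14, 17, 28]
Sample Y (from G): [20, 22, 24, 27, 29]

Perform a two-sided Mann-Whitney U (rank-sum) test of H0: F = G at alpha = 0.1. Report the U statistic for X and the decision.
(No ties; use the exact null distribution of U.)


Step 1: Combine and sort all 11 observations; assign midranks.
sorted (value, group): (5,X), (8,X), (9,X), (14,X), (17,X), (20,Y), (22,Y), (24,Y), (27,Y), (28,X), (29,Y)
ranks: 5->1, 8->2, 9->3, 14->4, 17->5, 20->6, 22->7, 24->8, 27->9, 28->10, 29->11
Step 2: Rank sum for X: R1 = 1 + 2 + 3 + 4 + 5 + 10 = 25.
Step 3: U_X = R1 - n1(n1+1)/2 = 25 - 6*7/2 = 25 - 21 = 4.
       U_Y = n1*n2 - U_X = 30 - 4 = 26.
Step 4: No ties, so the exact null distribution of U (based on enumerating the C(11,6) = 462 equally likely rank assignments) gives the two-sided p-value.
Step 5: p-value = 0.051948; compare to alpha = 0.1. reject H0.

U_X = 4, p = 0.051948, reject H0 at alpha = 0.1.


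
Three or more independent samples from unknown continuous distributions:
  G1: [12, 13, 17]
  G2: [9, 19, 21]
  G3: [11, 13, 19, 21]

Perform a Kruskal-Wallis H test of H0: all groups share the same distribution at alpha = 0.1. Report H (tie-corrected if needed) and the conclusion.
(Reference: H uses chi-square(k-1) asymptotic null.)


Step 1: Combine all N = 10 observations and assign midranks.
sorted (value, group, rank): (9,G2,1), (11,G3,2), (12,G1,3), (13,G1,4.5), (13,G3,4.5), (17,G1,6), (19,G2,7.5), (19,G3,7.5), (21,G2,9.5), (21,G3,9.5)
Step 2: Sum ranks within each group.
R_1 = 13.5 (n_1 = 3)
R_2 = 18 (n_2 = 3)
R_3 = 23.5 (n_3 = 4)
Step 3: H = 12/(N(N+1)) * sum(R_i^2/n_i) - 3(N+1)
     = 12/(10*11) * (13.5^2/3 + 18^2/3 + 23.5^2/4) - 3*11
     = 0.109091 * 306.812 - 33
     = 0.470455.
Step 4: Ties present; correction factor C = 1 - 18/(10^3 - 10) = 0.981818. Corrected H = 0.470455 / 0.981818 = 0.479167.
Step 5: Under H0, H ~ chi^2(2); p-value = 0.786956.
Step 6: alpha = 0.1. fail to reject H0.

H = 0.4792, df = 2, p = 0.786956, fail to reject H0.


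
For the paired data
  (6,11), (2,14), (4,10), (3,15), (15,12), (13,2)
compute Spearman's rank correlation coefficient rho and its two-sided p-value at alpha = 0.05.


Step 1: Rank x and y separately (midranks; no ties here).
rank(x): 6->4, 2->1, 4->3, 3->2, 15->6, 13->5
rank(y): 11->3, 14->5, 10->2, 15->6, 12->4, 2->1
Step 2: d_i = R_x(i) - R_y(i); compute d_i^2.
  (4-3)^2=1, (1-5)^2=16, (3-2)^2=1, (2-6)^2=16, (6-4)^2=4, (5-1)^2=16
sum(d^2) = 54.
Step 3: rho = 1 - 6*54 / (6*(6^2 - 1)) = 1 - 324/210 = -0.542857.
Step 4: Under H0, t = rho * sqrt((n-2)/(1-rho^2)) = -1.2928 ~ t(4).
Step 5: Two-sided p-value from the t-distribution with 4 df = 0.265703.
Step 6: alpha = 0.05. fail to reject H0.

rho = -0.5429, p = 0.265703, fail to reject H0 at alpha = 0.05.


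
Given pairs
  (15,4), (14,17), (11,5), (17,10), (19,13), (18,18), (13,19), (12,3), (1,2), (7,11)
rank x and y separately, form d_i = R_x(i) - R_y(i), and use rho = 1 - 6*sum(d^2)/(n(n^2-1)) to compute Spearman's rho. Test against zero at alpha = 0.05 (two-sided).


Step 1: Rank x and y separately (midranks; no ties here).
rank(x): 15->7, 14->6, 11->3, 17->8, 19->10, 18->9, 13->5, 12->4, 1->1, 7->2
rank(y): 4->3, 17->8, 5->4, 10->5, 13->7, 18->9, 19->10, 3->2, 2->1, 11->6
Step 2: d_i = R_x(i) - R_y(i); compute d_i^2.
  (7-3)^2=16, (6-8)^2=4, (3-4)^2=1, (8-5)^2=9, (10-7)^2=9, (9-9)^2=0, (5-10)^2=25, (4-2)^2=4, (1-1)^2=0, (2-6)^2=16
sum(d^2) = 84.
Step 3: rho = 1 - 6*84 / (10*(10^2 - 1)) = 1 - 504/990 = 0.490909.
Step 4: Under H0, t = rho * sqrt((n-2)/(1-rho^2)) = 1.5938 ~ t(8).
Step 5: Two-sided p-value from the t-distribution with 8 df = 0.149656.
Step 6: alpha = 0.05. fail to reject H0.

rho = 0.4909, p = 0.149656, fail to reject H0 at alpha = 0.05.


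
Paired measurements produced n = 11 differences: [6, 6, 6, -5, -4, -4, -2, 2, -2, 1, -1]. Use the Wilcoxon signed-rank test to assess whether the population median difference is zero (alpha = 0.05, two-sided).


Step 1: Drop any zero differences (none here) and take |d_i|.
|d| = [6, 6, 6, 5, 4, 4, 2, 2, 2, 1, 1]
Step 2: Midrank |d_i| (ties get averaged ranks).
ranks: |6|->10, |6|->10, |6|->10, |5|->8, |4|->6.5, |4|->6.5, |2|->4, |2|->4, |2|->4, |1|->1.5, |1|->1.5
Step 3: Attach original signs; sum ranks with positive sign and with negative sign.
W+ = 10 + 10 + 10 + 4 + 1.5 = 35.5
W- = 8 + 6.5 + 6.5 + 4 + 4 + 1.5 = 30.5
(Check: W+ + W- = 66 should equal n(n+1)/2 = 66.)
Step 4: Test statistic W = min(W+, W-) = 30.5.
Step 5: Ties in |d|, so use the tie-corrected normal approximation.
        E[W] = n(n+1)/4 = 11*12/4 = 33.
        Tie groups: |d|=1 (t=2), |d|=2 (t=3), |d|=4 (t=2), |d|=6 (t=3); sum(t^3 - t) = 60.
        Var[W] = n(n+1)(2n+1)/24 - sum(t^3-t)/48 = 3036/24 - 60/48 = 125.25.
        z = (W - E[W]) / sqrt(Var[W]) = (30.5 - 33) / 11.1915 = -0.2234.
        Two-sided p = 2*Phi(z) = 0.823237.
Step 6: alpha = 0.05. fail to reject H0.

W+ = 35.5, W- = 30.5, W = min = 30.5, p = 0.823237, fail to reject H0.


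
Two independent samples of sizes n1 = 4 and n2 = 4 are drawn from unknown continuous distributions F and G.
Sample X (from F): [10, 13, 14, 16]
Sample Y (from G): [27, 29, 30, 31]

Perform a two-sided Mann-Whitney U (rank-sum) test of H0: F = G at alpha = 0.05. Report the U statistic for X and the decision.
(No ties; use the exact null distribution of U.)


Step 1: Combine and sort all 8 observations; assign midranks.
sorted (value, group): (10,X), (13,X), (14,X), (16,X), (27,Y), (29,Y), (30,Y), (31,Y)
ranks: 10->1, 13->2, 14->3, 16->4, 27->5, 29->6, 30->7, 31->8
Step 2: Rank sum for X: R1 = 1 + 2 + 3 + 4 = 10.
Step 3: U_X = R1 - n1(n1+1)/2 = 10 - 4*5/2 = 10 - 10 = 0.
       U_Y = n1*n2 - U_X = 16 - 0 = 16.
Step 4: No ties, so the exact null distribution of U (based on enumerating the C(8,4) = 70 equally likely rank assignments) gives the two-sided p-value.
Step 5: p-value = 0.028571; compare to alpha = 0.05. reject H0.

U_X = 0, p = 0.028571, reject H0 at alpha = 0.05.


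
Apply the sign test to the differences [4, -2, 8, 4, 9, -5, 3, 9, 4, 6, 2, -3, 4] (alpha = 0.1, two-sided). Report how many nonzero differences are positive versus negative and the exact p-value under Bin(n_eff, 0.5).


Step 1: Discard zero differences. Original n = 13; n_eff = number of nonzero differences = 13.
Nonzero differences (with sign): +4, -2, +8, +4, +9, -5, +3, +9, +4, +6, +2, -3, +4
Step 2: Count signs: positive = 10, negative = 3.
Step 3: Under H0: P(positive) = 0.5, so the number of positives S ~ Bin(13, 0.5).
Step 4: Two-sided exact p-value = sum of Bin(13,0.5) probabilities at or below the observed probability = 0.092285.
Step 5: alpha = 0.1. reject H0.

n_eff = 13, pos = 10, neg = 3, p = 0.092285, reject H0.


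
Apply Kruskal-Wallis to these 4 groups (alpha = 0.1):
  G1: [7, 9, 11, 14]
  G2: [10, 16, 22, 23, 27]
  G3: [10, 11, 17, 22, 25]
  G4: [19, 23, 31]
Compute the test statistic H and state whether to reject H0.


Step 1: Combine all N = 17 observations and assign midranks.
sorted (value, group, rank): (7,G1,1), (9,G1,2), (10,G2,3.5), (10,G3,3.5), (11,G1,5.5), (11,G3,5.5), (14,G1,7), (16,G2,8), (17,G3,9), (19,G4,10), (22,G2,11.5), (22,G3,11.5), (23,G2,13.5), (23,G4,13.5), (25,G3,15), (27,G2,16), (31,G4,17)
Step 2: Sum ranks within each group.
R_1 = 15.5 (n_1 = 4)
R_2 = 52.5 (n_2 = 5)
R_3 = 44.5 (n_3 = 5)
R_4 = 40.5 (n_4 = 3)
Step 3: H = 12/(N(N+1)) * sum(R_i^2/n_i) - 3(N+1)
     = 12/(17*18) * (15.5^2/4 + 52.5^2/5 + 44.5^2/5 + 40.5^2/3) - 3*18
     = 0.039216 * 1554.11 - 54
     = 6.945588.
Step 4: Ties present; correction factor C = 1 - 24/(17^3 - 17) = 0.995098. Corrected H = 6.945588 / 0.995098 = 6.979803.
Step 5: Under H0, H ~ chi^2(3); p-value = 0.072544.
Step 6: alpha = 0.1. reject H0.

H = 6.9798, df = 3, p = 0.072544, reject H0.


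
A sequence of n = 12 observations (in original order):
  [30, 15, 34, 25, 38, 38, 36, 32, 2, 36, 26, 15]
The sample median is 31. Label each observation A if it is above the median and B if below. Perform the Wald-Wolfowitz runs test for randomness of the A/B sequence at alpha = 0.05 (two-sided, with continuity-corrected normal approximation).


Step 1: Compute median = 31; label A = above, B = below.
Labels in order: BBABAAAABABB  (n_A = 6, n_B = 6)
Step 2: Count runs R = 7.
Step 3: Under H0 (random ordering), E[R] = 2*n_A*n_B/(n_A+n_B) + 1 = 2*6*6/12 + 1 = 7.0000.
        Var[R] = 2*n_A*n_B*(2*n_A*n_B - n_A - n_B) / ((n_A+n_B)^2 * (n_A+n_B-1)) = 4320/1584 = 2.7273.
        SD[R] = 1.6514.
Step 4: R = E[R], so z = 0 with no continuity correction.
Step 5: Two-sided p-value via normal approximation = 2*(1 - Phi(|z|)) = 1.000000.
Step 6: alpha = 0.05. fail to reject H0.

R = 7, z = 0.0000, p = 1.000000, fail to reject H0.


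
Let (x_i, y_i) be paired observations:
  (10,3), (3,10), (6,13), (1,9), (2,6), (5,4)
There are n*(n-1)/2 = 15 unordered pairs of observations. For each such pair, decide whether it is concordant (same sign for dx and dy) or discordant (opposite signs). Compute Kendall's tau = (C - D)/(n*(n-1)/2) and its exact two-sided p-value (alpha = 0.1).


Step 1: Enumerate the 15 unordered pairs (i,j) with i<j and classify each by sign(x_j-x_i) * sign(y_j-y_i).
  (1,2):dx=-7,dy=+7->D; (1,3):dx=-4,dy=+10->D; (1,4):dx=-9,dy=+6->D; (1,5):dx=-8,dy=+3->D
  (1,6):dx=-5,dy=+1->D; (2,3):dx=+3,dy=+3->C; (2,4):dx=-2,dy=-1->C; (2,5):dx=-1,dy=-4->C
  (2,6):dx=+2,dy=-6->D; (3,4):dx=-5,dy=-4->C; (3,5):dx=-4,dy=-7->C; (3,6):dx=-1,dy=-9->C
  (4,5):dx=+1,dy=-3->D; (4,6):dx=+4,dy=-5->D; (5,6):dx=+3,dy=-2->D
Step 2: C = 6, D = 9, total pairs = 15.
Step 3: tau = (C - D)/(n(n-1)/2) = (6 - 9)/15 = -0.200000.
Step 4: Exact two-sided p-value (enumerate n! = 720 permutations of y under H0): p = 0.719444.
Step 5: alpha = 0.1. fail to reject H0.

tau_b = -0.2000 (C=6, D=9), p = 0.719444, fail to reject H0.


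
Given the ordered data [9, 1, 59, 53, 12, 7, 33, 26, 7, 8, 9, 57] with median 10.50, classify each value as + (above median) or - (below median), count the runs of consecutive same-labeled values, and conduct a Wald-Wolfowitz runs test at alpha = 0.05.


Step 1: Compute median = 10.50; label A = above, B = below.
Labels in order: BBAAABAABBBA  (n_A = 6, n_B = 6)
Step 2: Count runs R = 6.
Step 3: Under H0 (random ordering), E[R] = 2*n_A*n_B/(n_A+n_B) + 1 = 2*6*6/12 + 1 = 7.0000.
        Var[R] = 2*n_A*n_B*(2*n_A*n_B - n_A - n_B) / ((n_A+n_B)^2 * (n_A+n_B-1)) = 4320/1584 = 2.7273.
        SD[R] = 1.6514.
Step 4: Continuity-corrected z = (R + 0.5 - E[R]) / SD[R] = (6 + 0.5 - 7.0000) / 1.6514 = -0.3028.
Step 5: Two-sided p-value via normal approximation = 2*(1 - Phi(|z|)) = 0.762069.
Step 6: alpha = 0.05. fail to reject H0.

R = 6, z = -0.3028, p = 0.762069, fail to reject H0.


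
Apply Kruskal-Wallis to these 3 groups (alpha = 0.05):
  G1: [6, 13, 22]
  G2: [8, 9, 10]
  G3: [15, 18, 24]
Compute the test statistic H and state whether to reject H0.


Step 1: Combine all N = 9 observations and assign midranks.
sorted (value, group, rank): (6,G1,1), (8,G2,2), (9,G2,3), (10,G2,4), (13,G1,5), (15,G3,6), (18,G3,7), (22,G1,8), (24,G3,9)
Step 2: Sum ranks within each group.
R_1 = 14 (n_1 = 3)
R_2 = 9 (n_2 = 3)
R_3 = 22 (n_3 = 3)
Step 3: H = 12/(N(N+1)) * sum(R_i^2/n_i) - 3(N+1)
     = 12/(9*10) * (14^2/3 + 9^2/3 + 22^2/3) - 3*10
     = 0.133333 * 253.667 - 30
     = 3.822222.
Step 4: No ties, so H is used without correction.
Step 5: Under H0, H ~ chi^2(2); p-value = 0.147916.
Step 6: alpha = 0.05. fail to reject H0.

H = 3.8222, df = 2, p = 0.147916, fail to reject H0.


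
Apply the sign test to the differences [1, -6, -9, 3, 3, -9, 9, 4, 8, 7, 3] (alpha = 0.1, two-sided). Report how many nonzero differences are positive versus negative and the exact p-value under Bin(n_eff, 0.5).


Step 1: Discard zero differences. Original n = 11; n_eff = number of nonzero differences = 11.
Nonzero differences (with sign): +1, -6, -9, +3, +3, -9, +9, +4, +8, +7, +3
Step 2: Count signs: positive = 8, negative = 3.
Step 3: Under H0: P(positive) = 0.5, so the number of positives S ~ Bin(11, 0.5).
Step 4: Two-sided exact p-value = sum of Bin(11,0.5) probabilities at or below the observed probability = 0.226562.
Step 5: alpha = 0.1. fail to reject H0.

n_eff = 11, pos = 8, neg = 3, p = 0.226562, fail to reject H0.


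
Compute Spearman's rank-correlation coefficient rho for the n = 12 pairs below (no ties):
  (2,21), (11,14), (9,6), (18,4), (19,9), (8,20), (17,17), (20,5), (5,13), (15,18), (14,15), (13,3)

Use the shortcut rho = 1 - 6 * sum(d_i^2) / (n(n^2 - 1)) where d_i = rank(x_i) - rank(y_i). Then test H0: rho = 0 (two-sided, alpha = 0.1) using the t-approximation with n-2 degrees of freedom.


Step 1: Rank x and y separately (midranks; no ties here).
rank(x): 2->1, 11->5, 9->4, 18->10, 19->11, 8->3, 17->9, 20->12, 5->2, 15->8, 14->7, 13->6
rank(y): 21->12, 14->7, 6->4, 4->2, 9->5, 20->11, 17->9, 5->3, 13->6, 18->10, 15->8, 3->1
Step 2: d_i = R_x(i) - R_y(i); compute d_i^2.
  (1-12)^2=121, (5-7)^2=4, (4-4)^2=0, (10-2)^2=64, (11-5)^2=36, (3-11)^2=64, (9-9)^2=0, (12-3)^2=81, (2-6)^2=16, (8-10)^2=4, (7-8)^2=1, (6-1)^2=25
sum(d^2) = 416.
Step 3: rho = 1 - 6*416 / (12*(12^2 - 1)) = 1 - 2496/1716 = -0.454545.
Step 4: Under H0, t = rho * sqrt((n-2)/(1-rho^2)) = -1.6137 ~ t(10).
Step 5: Two-sided p-value from the t-distribution with 10 df = 0.137658.
Step 6: alpha = 0.1. fail to reject H0.

rho = -0.4545, p = 0.137658, fail to reject H0 at alpha = 0.1.


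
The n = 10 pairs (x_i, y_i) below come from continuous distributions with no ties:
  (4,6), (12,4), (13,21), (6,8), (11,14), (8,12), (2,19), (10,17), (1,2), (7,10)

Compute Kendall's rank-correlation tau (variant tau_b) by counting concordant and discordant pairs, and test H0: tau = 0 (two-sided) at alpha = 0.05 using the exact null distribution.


Step 1: Enumerate the 45 unordered pairs (i,j) with i<j and classify each by sign(x_j-x_i) * sign(y_j-y_i).
  (1,2):dx=+8,dy=-2->D; (1,3):dx=+9,dy=+15->C; (1,4):dx=+2,dy=+2->C; (1,5):dx=+7,dy=+8->C
  (1,6):dx=+4,dy=+6->C; (1,7):dx=-2,dy=+13->D; (1,8):dx=+6,dy=+11->C; (1,9):dx=-3,dy=-4->C
  (1,10):dx=+3,dy=+4->C; (2,3):dx=+1,dy=+17->C; (2,4):dx=-6,dy=+4->D; (2,5):dx=-1,dy=+10->D
  (2,6):dx=-4,dy=+8->D; (2,7):dx=-10,dy=+15->D; (2,8):dx=-2,dy=+13->D; (2,9):dx=-11,dy=-2->C
  (2,10):dx=-5,dy=+6->D; (3,4):dx=-7,dy=-13->C; (3,5):dx=-2,dy=-7->C; (3,6):dx=-5,dy=-9->C
  (3,7):dx=-11,dy=-2->C; (3,8):dx=-3,dy=-4->C; (3,9):dx=-12,dy=-19->C; (3,10):dx=-6,dy=-11->C
  (4,5):dx=+5,dy=+6->C; (4,6):dx=+2,dy=+4->C; (4,7):dx=-4,dy=+11->D; (4,8):dx=+4,dy=+9->C
  (4,9):dx=-5,dy=-6->C; (4,10):dx=+1,dy=+2->C; (5,6):dx=-3,dy=-2->C; (5,7):dx=-9,dy=+5->D
  (5,8):dx=-1,dy=+3->D; (5,9):dx=-10,dy=-12->C; (5,10):dx=-4,dy=-4->C; (6,7):dx=-6,dy=+7->D
  (6,8):dx=+2,dy=+5->C; (6,9):dx=-7,dy=-10->C; (6,10):dx=-1,dy=-2->C; (7,8):dx=+8,dy=-2->D
  (7,9):dx=-1,dy=-17->C; (7,10):dx=+5,dy=-9->D; (8,9):dx=-9,dy=-15->C; (8,10):dx=-3,dy=-7->C
  (9,10):dx=+6,dy=+8->C
Step 2: C = 31, D = 14, total pairs = 45.
Step 3: tau = (C - D)/(n(n-1)/2) = (31 - 14)/45 = 0.377778.
Step 4: Exact two-sided p-value (enumerate n! = 3628800 permutations of y under H0): p = 0.155742.
Step 5: alpha = 0.05. fail to reject H0.

tau_b = 0.3778 (C=31, D=14), p = 0.155742, fail to reject H0.


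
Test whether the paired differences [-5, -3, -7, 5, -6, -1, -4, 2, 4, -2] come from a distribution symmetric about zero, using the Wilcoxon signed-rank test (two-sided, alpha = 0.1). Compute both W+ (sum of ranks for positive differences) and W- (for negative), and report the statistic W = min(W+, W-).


Step 1: Drop any zero differences (none here) and take |d_i|.
|d| = [5, 3, 7, 5, 6, 1, 4, 2, 4, 2]
Step 2: Midrank |d_i| (ties get averaged ranks).
ranks: |5|->7.5, |3|->4, |7|->10, |5|->7.5, |6|->9, |1|->1, |4|->5.5, |2|->2.5, |4|->5.5, |2|->2.5
Step 3: Attach original signs; sum ranks with positive sign and with negative sign.
W+ = 7.5 + 2.5 + 5.5 = 15.5
W- = 7.5 + 4 + 10 + 9 + 1 + 5.5 + 2.5 = 39.5
(Check: W+ + W- = 55 should equal n(n+1)/2 = 55.)
Step 4: Test statistic W = min(W+, W-) = 15.5.
Step 5: Ties in |d|, so use the tie-corrected normal approximation.
        E[W] = n(n+1)/4 = 10*11/4 = 27.5.
        Tie groups: |d|=2 (t=2), |d|=4 (t=2), |d|=5 (t=2); sum(t^3 - t) = 18.
        Var[W] = n(n+1)(2n+1)/24 - sum(t^3-t)/48 = 2310/24 - 18/48 = 95.875.
        z = (W - E[W]) / sqrt(Var[W]) = (15.5 - 27.5) / 9.7916 = -1.2255.
        Two-sided p = 2*Phi(z) = 0.220371.
Step 6: alpha = 0.1. fail to reject H0.

W+ = 15.5, W- = 39.5, W = min = 15.5, p = 0.220371, fail to reject H0.


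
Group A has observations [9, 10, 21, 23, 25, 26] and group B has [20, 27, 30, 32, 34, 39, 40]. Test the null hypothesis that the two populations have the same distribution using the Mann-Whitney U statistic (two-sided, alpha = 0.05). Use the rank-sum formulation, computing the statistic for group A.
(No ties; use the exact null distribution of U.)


Step 1: Combine and sort all 13 observations; assign midranks.
sorted (value, group): (9,X), (10,X), (20,Y), (21,X), (23,X), (25,X), (26,X), (27,Y), (30,Y), (32,Y), (34,Y), (39,Y), (40,Y)
ranks: 9->1, 10->2, 20->3, 21->4, 23->5, 25->6, 26->7, 27->8, 30->9, 32->10, 34->11, 39->12, 40->13
Step 2: Rank sum for X: R1 = 1 + 2 + 4 + 5 + 6 + 7 = 25.
Step 3: U_X = R1 - n1(n1+1)/2 = 25 - 6*7/2 = 25 - 21 = 4.
       U_Y = n1*n2 - U_X = 42 - 4 = 38.
Step 4: No ties, so the exact null distribution of U (based on enumerating the C(13,6) = 1716 equally likely rank assignments) gives the two-sided p-value.
Step 5: p-value = 0.013986; compare to alpha = 0.05. reject H0.

U_X = 4, p = 0.013986, reject H0 at alpha = 0.05.


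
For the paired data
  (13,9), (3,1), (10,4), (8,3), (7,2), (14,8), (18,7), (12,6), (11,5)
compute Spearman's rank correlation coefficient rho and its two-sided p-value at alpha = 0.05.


Step 1: Rank x and y separately (midranks; no ties here).
rank(x): 13->7, 3->1, 10->4, 8->3, 7->2, 14->8, 18->9, 12->6, 11->5
rank(y): 9->9, 1->1, 4->4, 3->3, 2->2, 8->8, 7->7, 6->6, 5->5
Step 2: d_i = R_x(i) - R_y(i); compute d_i^2.
  (7-9)^2=4, (1-1)^2=0, (4-4)^2=0, (3-3)^2=0, (2-2)^2=0, (8-8)^2=0, (9-7)^2=4, (6-6)^2=0, (5-5)^2=0
sum(d^2) = 8.
Step 3: rho = 1 - 6*8 / (9*(9^2 - 1)) = 1 - 48/720 = 0.933333.
Step 4: Under H0, t = rho * sqrt((n-2)/(1-rho^2)) = 6.8783 ~ t(7).
Step 5: Two-sided p-value from the t-distribution with 7 df = 0.000236.
Step 6: alpha = 0.05. reject H0.

rho = 0.9333, p = 0.000236, reject H0 at alpha = 0.05.


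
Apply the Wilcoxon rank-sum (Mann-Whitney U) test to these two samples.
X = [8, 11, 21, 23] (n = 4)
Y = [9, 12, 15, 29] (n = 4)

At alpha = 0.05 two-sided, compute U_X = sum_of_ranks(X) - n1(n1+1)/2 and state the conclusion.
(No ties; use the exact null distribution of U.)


Step 1: Combine and sort all 8 observations; assign midranks.
sorted (value, group): (8,X), (9,Y), (11,X), (12,Y), (15,Y), (21,X), (23,X), (29,Y)
ranks: 8->1, 9->2, 11->3, 12->4, 15->5, 21->6, 23->7, 29->8
Step 2: Rank sum for X: R1 = 1 + 3 + 6 + 7 = 17.
Step 3: U_X = R1 - n1(n1+1)/2 = 17 - 4*5/2 = 17 - 10 = 7.
       U_Y = n1*n2 - U_X = 16 - 7 = 9.
Step 4: No ties, so the exact null distribution of U (based on enumerating the C(8,4) = 70 equally likely rank assignments) gives the two-sided p-value.
Step 5: p-value = 0.885714; compare to alpha = 0.05. fail to reject H0.

U_X = 7, p = 0.885714, fail to reject H0 at alpha = 0.05.
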